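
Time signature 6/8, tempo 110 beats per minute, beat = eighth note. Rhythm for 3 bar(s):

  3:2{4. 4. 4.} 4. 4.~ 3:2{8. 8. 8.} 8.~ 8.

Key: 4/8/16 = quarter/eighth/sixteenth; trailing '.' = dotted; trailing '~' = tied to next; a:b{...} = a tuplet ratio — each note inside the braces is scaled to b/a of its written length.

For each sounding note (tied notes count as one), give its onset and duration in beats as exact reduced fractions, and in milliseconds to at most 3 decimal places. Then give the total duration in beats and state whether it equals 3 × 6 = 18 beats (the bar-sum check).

1) 0.0ms=0b +1090.909ms=2b
2) 1090.909ms=2b +1090.909ms=2b
3) 2181.818ms=4b +1090.909ms=2b
4) 3272.727ms=6b +1636.364ms=3b
5) 4909.091ms=9b +2181.818ms=4b
6) 7090.909ms=13b +545.455ms=1b
7) 7636.364ms=14b +545.455ms=1b
8) 8181.818ms=15b +1636.364ms=3b
Σ=18b of 18 (110bpm 6/8) — PASS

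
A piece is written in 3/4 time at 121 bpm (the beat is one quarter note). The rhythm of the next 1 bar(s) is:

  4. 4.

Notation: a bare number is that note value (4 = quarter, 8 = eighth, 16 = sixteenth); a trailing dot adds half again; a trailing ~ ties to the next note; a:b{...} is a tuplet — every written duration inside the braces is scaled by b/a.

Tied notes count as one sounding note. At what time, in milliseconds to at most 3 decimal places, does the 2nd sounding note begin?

note 2 onset = 3/2b = 743.802ms

1. 0.0ms @ 0 + 743.802ms (3/2)
2. 743.802ms @ 3/2 + 743.802ms (3/2)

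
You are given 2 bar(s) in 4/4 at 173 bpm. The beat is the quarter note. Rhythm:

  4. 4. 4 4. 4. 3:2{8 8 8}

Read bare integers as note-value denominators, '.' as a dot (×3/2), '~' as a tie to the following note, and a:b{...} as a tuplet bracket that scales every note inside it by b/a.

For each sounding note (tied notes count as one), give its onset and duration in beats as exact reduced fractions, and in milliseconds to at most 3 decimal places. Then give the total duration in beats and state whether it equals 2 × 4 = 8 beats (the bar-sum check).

1) 0.0ms=0b +520.231ms=3/2b
2) 520.231ms=3/2b +520.231ms=3/2b
3) 1040.462ms=3b +346.821ms=1b
4) 1387.283ms=4b +520.231ms=3/2b
5) 1907.514ms=11/2b +520.231ms=3/2b
6) 2427.746ms=7b +115.607ms=1/3b
7) 2543.353ms=22/3b +115.607ms=1/3b
8) 2658.96ms=23/3b +115.607ms=1/3b
Σ=8b of 8 (173bpm 4/4) — PASS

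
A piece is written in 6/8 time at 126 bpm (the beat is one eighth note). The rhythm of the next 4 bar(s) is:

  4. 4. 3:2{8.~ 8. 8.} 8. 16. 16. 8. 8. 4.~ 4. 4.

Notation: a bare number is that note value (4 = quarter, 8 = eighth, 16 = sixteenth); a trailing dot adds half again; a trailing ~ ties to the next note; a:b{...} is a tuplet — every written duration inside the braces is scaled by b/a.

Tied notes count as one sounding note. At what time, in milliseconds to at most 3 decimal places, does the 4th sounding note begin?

note 4 onset = 8b = 3809.524ms

1. 0.0ms @ 0 + 1428.571ms (3)
2. 1428.571ms @ 3 + 1428.571ms (3)
3. 2857.143ms @ 6 + 952.381ms (2)
4. 3809.524ms @ 8 + 476.19ms (1)
5. 4285.714ms @ 9 + 714.286ms (3/2)
6. 5000.0ms @ 21/2 + 357.143ms (3/4)
7. 5357.143ms @ 45/4 + 357.143ms (3/4)
8. 5714.286ms @ 12 + 714.286ms (3/2)
9. 6428.571ms @ 27/2 + 714.286ms (3/2)
10. 7142.857ms @ 15 + 2857.143ms (6)
11. 10000.0ms @ 21 + 1428.571ms (3)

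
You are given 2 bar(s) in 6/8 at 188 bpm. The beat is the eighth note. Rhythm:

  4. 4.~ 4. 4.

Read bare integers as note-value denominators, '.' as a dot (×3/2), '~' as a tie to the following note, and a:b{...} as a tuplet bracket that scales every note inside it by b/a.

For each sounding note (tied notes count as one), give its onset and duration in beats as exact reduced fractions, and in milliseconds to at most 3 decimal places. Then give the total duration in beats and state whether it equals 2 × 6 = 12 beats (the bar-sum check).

1) 0.0ms=0b +957.447ms=3b
2) 957.447ms=3b +1914.894ms=6b
3) 2872.34ms=9b +957.447ms=3b
Σ=12b of 12 (188bpm 6/8) — PASS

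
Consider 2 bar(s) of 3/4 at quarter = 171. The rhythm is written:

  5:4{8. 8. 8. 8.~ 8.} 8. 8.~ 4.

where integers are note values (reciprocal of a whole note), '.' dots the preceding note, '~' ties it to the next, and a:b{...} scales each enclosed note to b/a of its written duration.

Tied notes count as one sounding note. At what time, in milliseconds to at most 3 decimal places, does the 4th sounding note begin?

note 4 onset = 9/5b = 631.579ms

1. 0.0ms @ 0 + 210.526ms (3/5)
2. 210.526ms @ 3/5 + 210.526ms (3/5)
3. 421.053ms @ 6/5 + 210.526ms (3/5)
4. 631.579ms @ 9/5 + 421.053ms (6/5)
5. 1052.632ms @ 3 + 263.158ms (3/4)
6. 1315.789ms @ 15/4 + 789.474ms (9/4)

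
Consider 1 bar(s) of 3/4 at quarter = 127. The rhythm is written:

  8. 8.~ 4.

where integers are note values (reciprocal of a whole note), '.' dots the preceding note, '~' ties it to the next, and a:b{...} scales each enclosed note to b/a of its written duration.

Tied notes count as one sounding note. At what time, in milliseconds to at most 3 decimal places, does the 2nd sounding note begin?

1. 0.0ms @ 0 + 354.331ms (3/4)
2. 354.331ms @ 3/4 + 1062.992ms (9/4)

note 2 onset = 3/4b = 354.331ms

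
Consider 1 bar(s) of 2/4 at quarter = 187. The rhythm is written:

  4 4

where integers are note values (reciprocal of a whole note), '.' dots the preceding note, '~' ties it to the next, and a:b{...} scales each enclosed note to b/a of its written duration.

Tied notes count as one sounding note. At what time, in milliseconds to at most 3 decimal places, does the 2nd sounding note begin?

note 2 onset = 1b = 320.856ms

1. 0.0ms @ 0 + 320.856ms (1)
2. 320.856ms @ 1 + 320.856ms (1)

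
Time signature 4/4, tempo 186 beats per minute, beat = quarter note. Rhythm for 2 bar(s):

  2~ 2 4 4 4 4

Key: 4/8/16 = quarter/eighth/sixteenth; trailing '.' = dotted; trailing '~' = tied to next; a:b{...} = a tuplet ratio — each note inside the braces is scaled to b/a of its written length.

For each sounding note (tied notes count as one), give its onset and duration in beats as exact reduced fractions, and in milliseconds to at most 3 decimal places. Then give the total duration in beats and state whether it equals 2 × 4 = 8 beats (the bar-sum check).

1) 0.0ms=0b +1290.323ms=4b
2) 1290.323ms=4b +322.581ms=1b
3) 1612.903ms=5b +322.581ms=1b
4) 1935.484ms=6b +322.581ms=1b
5) 2258.065ms=7b +322.581ms=1b
Σ=8b of 8 (186bpm 4/4) — PASS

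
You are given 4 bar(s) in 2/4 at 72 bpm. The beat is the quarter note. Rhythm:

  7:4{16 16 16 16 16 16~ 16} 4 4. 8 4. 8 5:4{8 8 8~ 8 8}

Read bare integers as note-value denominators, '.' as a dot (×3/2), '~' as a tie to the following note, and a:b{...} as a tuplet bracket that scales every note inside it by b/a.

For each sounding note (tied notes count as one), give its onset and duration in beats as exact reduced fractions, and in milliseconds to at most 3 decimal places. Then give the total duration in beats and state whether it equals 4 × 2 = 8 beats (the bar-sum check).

1) 0.0ms=0b +119.048ms=1/7b
2) 119.048ms=1/7b +119.048ms=1/7b
3) 238.095ms=2/7b +119.048ms=1/7b
4) 357.143ms=3/7b +119.048ms=1/7b
5) 476.19ms=4/7b +119.048ms=1/7b
6) 595.238ms=5/7b +238.095ms=2/7b
7) 833.333ms=1b +833.333ms=1b
8) 1666.667ms=2b +1250.0ms=3/2b
9) 2916.667ms=7/2b +416.667ms=1/2b
10) 3333.333ms=4b +1250.0ms=3/2b
11) 4583.333ms=11/2b +416.667ms=1/2b
12) 5000.0ms=6b +333.333ms=2/5b
13) 5333.333ms=32/5b +333.333ms=2/5b
14) 5666.667ms=34/5b +666.667ms=4/5b
15) 6333.333ms=38/5b +333.333ms=2/5b
Σ=8b of 8 (72bpm 2/4) — PASS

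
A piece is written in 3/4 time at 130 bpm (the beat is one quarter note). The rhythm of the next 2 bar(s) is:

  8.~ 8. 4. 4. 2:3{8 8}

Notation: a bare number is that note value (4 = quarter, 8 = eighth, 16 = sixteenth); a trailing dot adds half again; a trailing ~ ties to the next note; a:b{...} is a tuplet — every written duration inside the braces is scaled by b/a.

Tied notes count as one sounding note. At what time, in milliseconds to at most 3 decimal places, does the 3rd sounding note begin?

note 3 onset = 3b = 1384.615ms

1. 0.0ms @ 0 + 692.308ms (3/2)
2. 692.308ms @ 3/2 + 692.308ms (3/2)
3. 1384.615ms @ 3 + 692.308ms (3/2)
4. 2076.923ms @ 9/2 + 346.154ms (3/4)
5. 2423.077ms @ 21/4 + 346.154ms (3/4)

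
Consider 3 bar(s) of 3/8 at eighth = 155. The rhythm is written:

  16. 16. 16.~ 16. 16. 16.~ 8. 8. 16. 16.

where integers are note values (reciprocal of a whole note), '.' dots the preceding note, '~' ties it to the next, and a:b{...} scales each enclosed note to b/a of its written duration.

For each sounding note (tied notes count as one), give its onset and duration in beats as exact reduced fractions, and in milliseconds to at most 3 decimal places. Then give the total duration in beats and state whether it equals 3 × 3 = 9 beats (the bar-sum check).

1) 0.0ms=0b +290.323ms=3/4b
2) 290.323ms=3/4b +290.323ms=3/4b
3) 580.645ms=3/2b +580.645ms=3/2b
4) 1161.29ms=3b +290.323ms=3/4b
5) 1451.613ms=15/4b +870.968ms=9/4b
6) 2322.581ms=6b +580.645ms=3/2b
7) 2903.226ms=15/2b +290.323ms=3/4b
8) 3193.548ms=33/4b +290.323ms=3/4b
Σ=9b of 9 (155bpm 3/8) — PASS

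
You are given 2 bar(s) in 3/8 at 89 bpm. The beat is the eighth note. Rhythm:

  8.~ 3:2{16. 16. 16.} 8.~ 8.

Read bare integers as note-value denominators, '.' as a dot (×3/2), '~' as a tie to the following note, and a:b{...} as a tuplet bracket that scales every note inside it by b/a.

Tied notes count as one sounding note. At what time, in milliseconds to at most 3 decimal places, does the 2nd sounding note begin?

1. 0.0ms @ 0 + 1348.315ms (2)
2. 1348.315ms @ 2 + 337.079ms (1/2)
3. 1685.393ms @ 5/2 + 337.079ms (1/2)
4. 2022.472ms @ 3 + 2022.472ms (3)

note 2 onset = 2b = 1348.315ms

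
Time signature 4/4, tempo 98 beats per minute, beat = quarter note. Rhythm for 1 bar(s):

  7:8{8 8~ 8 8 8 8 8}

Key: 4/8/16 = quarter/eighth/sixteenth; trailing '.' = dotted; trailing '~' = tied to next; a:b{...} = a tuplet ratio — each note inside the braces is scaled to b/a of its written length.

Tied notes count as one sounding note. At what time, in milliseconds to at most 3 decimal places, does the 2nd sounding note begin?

note 2 onset = 4/7b = 349.854ms

1. 0.0ms @ 0 + 349.854ms (4/7)
2. 349.854ms @ 4/7 + 699.708ms (8/7)
3. 1049.563ms @ 12/7 + 349.854ms (4/7)
4. 1399.417ms @ 16/7 + 349.854ms (4/7)
5. 1749.271ms @ 20/7 + 349.854ms (4/7)
6. 2099.125ms @ 24/7 + 349.854ms (4/7)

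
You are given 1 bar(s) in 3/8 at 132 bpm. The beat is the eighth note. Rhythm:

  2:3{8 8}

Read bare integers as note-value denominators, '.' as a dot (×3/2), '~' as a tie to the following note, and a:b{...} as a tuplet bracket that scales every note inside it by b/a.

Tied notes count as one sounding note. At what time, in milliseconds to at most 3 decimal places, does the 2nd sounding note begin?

note 2 onset = 3/2b = 681.818ms

1. 0.0ms @ 0 + 681.818ms (3/2)
2. 681.818ms @ 3/2 + 681.818ms (3/2)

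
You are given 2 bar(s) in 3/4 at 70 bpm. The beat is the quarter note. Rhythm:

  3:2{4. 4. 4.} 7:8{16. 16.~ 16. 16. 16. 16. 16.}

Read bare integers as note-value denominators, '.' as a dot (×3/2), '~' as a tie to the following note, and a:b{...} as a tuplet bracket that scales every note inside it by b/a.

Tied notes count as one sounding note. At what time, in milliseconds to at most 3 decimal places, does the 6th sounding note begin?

1. 0.0ms @ 0 + 857.143ms (1)
2. 857.143ms @ 1 + 857.143ms (1)
3. 1714.286ms @ 2 + 857.143ms (1)
4. 2571.429ms @ 3 + 367.347ms (3/7)
5. 2938.776ms @ 24/7 + 734.694ms (6/7)
6. 3673.469ms @ 30/7 + 367.347ms (3/7)
7. 4040.816ms @ 33/7 + 367.347ms (3/7)
8. 4408.163ms @ 36/7 + 367.347ms (3/7)
9. 4775.51ms @ 39/7 + 367.347ms (3/7)

note 6 onset = 30/7b = 3673.469ms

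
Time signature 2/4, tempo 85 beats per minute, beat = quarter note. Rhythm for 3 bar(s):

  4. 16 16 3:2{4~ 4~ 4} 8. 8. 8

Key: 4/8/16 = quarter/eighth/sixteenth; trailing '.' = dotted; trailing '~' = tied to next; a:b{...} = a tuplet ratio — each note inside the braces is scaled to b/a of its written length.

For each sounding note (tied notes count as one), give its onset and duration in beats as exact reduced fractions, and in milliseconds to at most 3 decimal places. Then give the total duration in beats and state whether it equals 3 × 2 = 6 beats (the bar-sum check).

1) 0.0ms=0b +1058.824ms=3/2b
2) 1058.824ms=3/2b +176.471ms=1/4b
3) 1235.294ms=7/4b +176.471ms=1/4b
4) 1411.765ms=2b +1411.765ms=2b
5) 2823.529ms=4b +529.412ms=3/4b
6) 3352.941ms=19/4b +529.412ms=3/4b
7) 3882.353ms=11/2b +352.941ms=1/2b
Σ=6b of 6 (85bpm 2/4) — PASS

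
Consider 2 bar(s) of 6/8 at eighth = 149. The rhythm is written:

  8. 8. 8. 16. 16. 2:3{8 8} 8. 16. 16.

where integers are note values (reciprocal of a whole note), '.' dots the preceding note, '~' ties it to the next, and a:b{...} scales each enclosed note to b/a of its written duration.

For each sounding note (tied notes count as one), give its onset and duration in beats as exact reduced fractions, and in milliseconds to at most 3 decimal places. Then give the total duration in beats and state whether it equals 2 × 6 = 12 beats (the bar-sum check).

1) 0.0ms=0b +604.027ms=3/2b
2) 604.027ms=3/2b +604.027ms=3/2b
3) 1208.054ms=3b +604.027ms=3/2b
4) 1812.081ms=9/2b +302.013ms=3/4b
5) 2114.094ms=21/4b +302.013ms=3/4b
6) 2416.107ms=6b +604.027ms=3/2b
7) 3020.134ms=15/2b +604.027ms=3/2b
8) 3624.161ms=9b +604.027ms=3/2b
9) 4228.188ms=21/2b +302.013ms=3/4b
10) 4530.201ms=45/4b +302.013ms=3/4b
Σ=12b of 12 (149bpm 6/8) — PASS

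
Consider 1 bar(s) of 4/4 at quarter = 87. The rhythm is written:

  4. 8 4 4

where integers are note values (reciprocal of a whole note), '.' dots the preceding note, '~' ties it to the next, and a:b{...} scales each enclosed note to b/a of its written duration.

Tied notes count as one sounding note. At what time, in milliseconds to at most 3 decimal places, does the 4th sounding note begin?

note 4 onset = 3b = 2068.966ms

1. 0.0ms @ 0 + 1034.483ms (3/2)
2. 1034.483ms @ 3/2 + 344.828ms (1/2)
3. 1379.31ms @ 2 + 689.655ms (1)
4. 2068.966ms @ 3 + 689.655ms (1)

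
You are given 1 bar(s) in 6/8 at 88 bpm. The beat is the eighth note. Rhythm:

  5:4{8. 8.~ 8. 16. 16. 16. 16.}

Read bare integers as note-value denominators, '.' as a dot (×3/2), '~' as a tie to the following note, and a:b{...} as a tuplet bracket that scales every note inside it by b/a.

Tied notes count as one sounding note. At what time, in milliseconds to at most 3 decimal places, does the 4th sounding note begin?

note 4 onset = 21/5b = 2863.636ms

1. 0.0ms @ 0 + 818.182ms (6/5)
2. 818.182ms @ 6/5 + 1636.364ms (12/5)
3. 2454.545ms @ 18/5 + 409.091ms (3/5)
4. 2863.636ms @ 21/5 + 409.091ms (3/5)
5. 3272.727ms @ 24/5 + 409.091ms (3/5)
6. 3681.818ms @ 27/5 + 409.091ms (3/5)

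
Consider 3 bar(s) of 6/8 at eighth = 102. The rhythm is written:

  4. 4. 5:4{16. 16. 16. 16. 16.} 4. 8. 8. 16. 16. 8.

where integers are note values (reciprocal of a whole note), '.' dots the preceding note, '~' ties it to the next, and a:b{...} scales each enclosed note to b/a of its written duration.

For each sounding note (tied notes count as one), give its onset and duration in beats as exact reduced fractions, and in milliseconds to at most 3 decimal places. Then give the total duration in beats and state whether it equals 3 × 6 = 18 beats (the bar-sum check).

1) 0.0ms=0b +1764.706ms=3b
2) 1764.706ms=3b +1764.706ms=3b
3) 3529.412ms=6b +352.941ms=3/5b
4) 3882.353ms=33/5b +352.941ms=3/5b
5) 4235.294ms=36/5b +352.941ms=3/5b
6) 4588.235ms=39/5b +352.941ms=3/5b
7) 4941.176ms=42/5b +352.941ms=3/5b
8) 5294.118ms=9b +1764.706ms=3b
9) 7058.824ms=12b +882.353ms=3/2b
10) 7941.176ms=27/2b +882.353ms=3/2b
11) 8823.529ms=15b +441.176ms=3/4b
12) 9264.706ms=63/4b +441.176ms=3/4b
13) 9705.882ms=33/2b +882.353ms=3/2b
Σ=18b of 18 (102bpm 6/8) — PASS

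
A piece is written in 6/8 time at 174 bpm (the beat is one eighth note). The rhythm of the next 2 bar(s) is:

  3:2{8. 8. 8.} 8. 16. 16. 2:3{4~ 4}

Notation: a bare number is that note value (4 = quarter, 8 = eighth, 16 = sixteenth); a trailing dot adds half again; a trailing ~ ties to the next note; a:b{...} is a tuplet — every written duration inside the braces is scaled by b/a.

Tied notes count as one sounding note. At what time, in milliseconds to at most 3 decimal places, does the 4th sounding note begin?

1. 0.0ms @ 0 + 344.828ms (1)
2. 344.828ms @ 1 + 344.828ms (1)
3. 689.655ms @ 2 + 344.828ms (1)
4. 1034.483ms @ 3 + 517.241ms (3/2)
5. 1551.724ms @ 9/2 + 258.621ms (3/4)
6. 1810.345ms @ 21/4 + 258.621ms (3/4)
7. 2068.966ms @ 6 + 2068.966ms (6)

note 4 onset = 3b = 1034.483ms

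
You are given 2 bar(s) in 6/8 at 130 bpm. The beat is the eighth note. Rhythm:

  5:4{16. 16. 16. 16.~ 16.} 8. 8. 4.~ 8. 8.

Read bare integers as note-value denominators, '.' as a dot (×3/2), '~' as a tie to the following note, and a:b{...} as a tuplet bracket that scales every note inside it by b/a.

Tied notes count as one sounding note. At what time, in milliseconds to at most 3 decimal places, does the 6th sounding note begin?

1. 0.0ms @ 0 + 276.923ms (3/5)
2. 276.923ms @ 3/5 + 276.923ms (3/5)
3. 553.846ms @ 6/5 + 276.923ms (3/5)
4. 830.769ms @ 9/5 + 553.846ms (6/5)
5. 1384.615ms @ 3 + 692.308ms (3/2)
6. 2076.923ms @ 9/2 + 692.308ms (3/2)
7. 2769.231ms @ 6 + 2076.923ms (9/2)
8. 4846.154ms @ 21/2 + 692.308ms (3/2)

note 6 onset = 9/2b = 2076.923ms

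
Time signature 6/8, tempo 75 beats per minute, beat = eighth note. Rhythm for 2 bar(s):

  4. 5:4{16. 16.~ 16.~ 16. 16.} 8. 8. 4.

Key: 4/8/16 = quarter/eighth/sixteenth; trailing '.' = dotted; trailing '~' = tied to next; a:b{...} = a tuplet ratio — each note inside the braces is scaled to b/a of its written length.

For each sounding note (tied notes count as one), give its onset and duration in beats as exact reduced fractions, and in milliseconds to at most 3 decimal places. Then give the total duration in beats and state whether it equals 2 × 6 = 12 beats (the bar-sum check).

1) 0.0ms=0b +2400.0ms=3b
2) 2400.0ms=3b +480.0ms=3/5b
3) 2880.0ms=18/5b +1440.0ms=9/5b
4) 4320.0ms=27/5b +480.0ms=3/5b
5) 4800.0ms=6b +1200.0ms=3/2b
6) 6000.0ms=15/2b +1200.0ms=3/2b
7) 7200.0ms=9b +2400.0ms=3b
Σ=12b of 12 (75bpm 6/8) — PASS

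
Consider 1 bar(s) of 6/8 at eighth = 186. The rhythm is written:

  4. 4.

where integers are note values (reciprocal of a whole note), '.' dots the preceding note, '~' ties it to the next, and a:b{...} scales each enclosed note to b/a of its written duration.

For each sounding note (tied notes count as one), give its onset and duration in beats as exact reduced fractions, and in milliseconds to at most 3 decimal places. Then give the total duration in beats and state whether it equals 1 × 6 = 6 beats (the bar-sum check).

1) 0.0ms=0b +967.742ms=3b
2) 967.742ms=3b +967.742ms=3b
Σ=6b of 6 (186bpm 6/8) — PASS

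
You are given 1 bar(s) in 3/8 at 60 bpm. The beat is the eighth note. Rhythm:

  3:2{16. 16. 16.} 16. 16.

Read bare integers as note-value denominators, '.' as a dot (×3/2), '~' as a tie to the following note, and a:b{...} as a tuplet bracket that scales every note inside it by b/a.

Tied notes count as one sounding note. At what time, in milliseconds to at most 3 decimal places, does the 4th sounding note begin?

1. 0.0ms @ 0 + 500.0ms (1/2)
2. 500.0ms @ 1/2 + 500.0ms (1/2)
3. 1000.0ms @ 1 + 500.0ms (1/2)
4. 1500.0ms @ 3/2 + 750.0ms (3/4)
5. 2250.0ms @ 9/4 + 750.0ms (3/4)

note 4 onset = 3/2b = 1500.0ms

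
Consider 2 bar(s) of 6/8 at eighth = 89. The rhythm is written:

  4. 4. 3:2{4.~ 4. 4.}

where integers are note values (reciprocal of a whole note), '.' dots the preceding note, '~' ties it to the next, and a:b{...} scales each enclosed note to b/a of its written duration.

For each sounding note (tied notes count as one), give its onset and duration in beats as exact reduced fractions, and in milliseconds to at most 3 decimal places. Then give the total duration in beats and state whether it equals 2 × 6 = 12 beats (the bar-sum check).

1) 0.0ms=0b +2022.472ms=3b
2) 2022.472ms=3b +2022.472ms=3b
3) 4044.944ms=6b +2696.629ms=4b
4) 6741.573ms=10b +1348.315ms=2b
Σ=12b of 12 (89bpm 6/8) — PASS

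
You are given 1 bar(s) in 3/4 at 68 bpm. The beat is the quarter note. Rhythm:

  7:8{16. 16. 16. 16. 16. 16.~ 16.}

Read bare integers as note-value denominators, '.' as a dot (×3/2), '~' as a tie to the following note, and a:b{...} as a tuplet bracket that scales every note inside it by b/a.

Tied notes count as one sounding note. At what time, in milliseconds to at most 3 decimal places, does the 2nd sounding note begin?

1. 0.0ms @ 0 + 378.151ms (3/7)
2. 378.151ms @ 3/7 + 378.151ms (3/7)
3. 756.303ms @ 6/7 + 378.151ms (3/7)
4. 1134.454ms @ 9/7 + 378.151ms (3/7)
5. 1512.605ms @ 12/7 + 378.151ms (3/7)
6. 1890.756ms @ 15/7 + 756.303ms (6/7)

note 2 onset = 3/7b = 378.151ms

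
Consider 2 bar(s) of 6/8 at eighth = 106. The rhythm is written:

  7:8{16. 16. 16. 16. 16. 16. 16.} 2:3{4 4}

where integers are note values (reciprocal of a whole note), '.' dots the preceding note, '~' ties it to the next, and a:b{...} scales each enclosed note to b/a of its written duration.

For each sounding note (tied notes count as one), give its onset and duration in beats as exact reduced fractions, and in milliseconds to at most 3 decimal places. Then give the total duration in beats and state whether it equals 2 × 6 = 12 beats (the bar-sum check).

1) 0.0ms=0b +485.175ms=6/7b
2) 485.175ms=6/7b +485.175ms=6/7b
3) 970.35ms=12/7b +485.175ms=6/7b
4) 1455.526ms=18/7b +485.175ms=6/7b
5) 1940.701ms=24/7b +485.175ms=6/7b
6) 2425.876ms=30/7b +485.175ms=6/7b
7) 2911.051ms=36/7b +485.175ms=6/7b
8) 3396.226ms=6b +1698.113ms=3b
9) 5094.34ms=9b +1698.113ms=3b
Σ=12b of 12 (106bpm 6/8) — PASS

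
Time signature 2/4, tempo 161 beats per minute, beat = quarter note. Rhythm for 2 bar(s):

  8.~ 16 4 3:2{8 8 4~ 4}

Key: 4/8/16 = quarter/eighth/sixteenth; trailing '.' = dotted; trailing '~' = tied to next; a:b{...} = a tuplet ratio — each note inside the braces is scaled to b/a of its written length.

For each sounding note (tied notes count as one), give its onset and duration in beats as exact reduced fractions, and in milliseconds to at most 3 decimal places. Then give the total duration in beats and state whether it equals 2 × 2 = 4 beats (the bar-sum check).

1) 0.0ms=0b +372.671ms=1b
2) 372.671ms=1b +372.671ms=1b
3) 745.342ms=2b +124.224ms=1/3b
4) 869.565ms=7/3b +124.224ms=1/3b
5) 993.789ms=8/3b +496.894ms=4/3b
Σ=4b of 4 (161bpm 2/4) — PASS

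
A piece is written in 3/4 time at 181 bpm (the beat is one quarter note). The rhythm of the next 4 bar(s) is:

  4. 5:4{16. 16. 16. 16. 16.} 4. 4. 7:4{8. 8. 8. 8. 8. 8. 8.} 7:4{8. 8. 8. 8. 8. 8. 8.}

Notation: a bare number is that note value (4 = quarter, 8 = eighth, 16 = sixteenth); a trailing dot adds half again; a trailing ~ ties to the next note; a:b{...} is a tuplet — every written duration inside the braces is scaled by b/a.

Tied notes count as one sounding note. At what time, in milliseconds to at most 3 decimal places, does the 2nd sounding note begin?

note 2 onset = 3/2b = 497.238ms

1. 0.0ms @ 0 + 497.238ms (3/2)
2. 497.238ms @ 3/2 + 99.448ms (3/10)
3. 596.685ms @ 9/5 + 99.448ms (3/10)
4. 696.133ms @ 21/10 + 99.448ms (3/10)
5. 795.58ms @ 12/5 + 99.448ms (3/10)
6. 895.028ms @ 27/10 + 99.448ms (3/10)
7. 994.475ms @ 3 + 497.238ms (3/2)
8. 1491.713ms @ 9/2 + 497.238ms (3/2)
9. 1988.95ms @ 6 + 142.068ms (3/7)
10. 2131.018ms @ 45/7 + 142.068ms (3/7)
11. 2273.086ms @ 48/7 + 142.068ms (3/7)
12. 2415.154ms @ 51/7 + 142.068ms (3/7)
13. 2557.222ms @ 54/7 + 142.068ms (3/7)
14. 2699.29ms @ 57/7 + 142.068ms (3/7)
15. 2841.358ms @ 60/7 + 142.068ms (3/7)
16. 2983.425ms @ 9 + 142.068ms (3/7)
17. 3125.493ms @ 66/7 + 142.068ms (3/7)
18. 3267.561ms @ 69/7 + 142.068ms (3/7)
19. 3409.629ms @ 72/7 + 142.068ms (3/7)
20. 3551.697ms @ 75/7 + 142.068ms (3/7)
21. 3693.765ms @ 78/7 + 142.068ms (3/7)
22. 3835.833ms @ 81/7 + 142.068ms (3/7)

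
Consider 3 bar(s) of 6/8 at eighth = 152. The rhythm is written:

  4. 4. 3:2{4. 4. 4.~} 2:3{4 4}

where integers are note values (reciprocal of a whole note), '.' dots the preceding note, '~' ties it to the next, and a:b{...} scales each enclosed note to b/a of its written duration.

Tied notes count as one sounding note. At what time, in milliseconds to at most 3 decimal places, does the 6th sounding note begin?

1. 0.0ms @ 0 + 1184.211ms (3)
2. 1184.211ms @ 3 + 1184.211ms (3)
3. 2368.421ms @ 6 + 789.474ms (2)
4. 3157.895ms @ 8 + 789.474ms (2)
5. 3947.368ms @ 10 + 1973.684ms (5)
6. 5921.053ms @ 15 + 1184.211ms (3)

note 6 onset = 15b = 5921.053ms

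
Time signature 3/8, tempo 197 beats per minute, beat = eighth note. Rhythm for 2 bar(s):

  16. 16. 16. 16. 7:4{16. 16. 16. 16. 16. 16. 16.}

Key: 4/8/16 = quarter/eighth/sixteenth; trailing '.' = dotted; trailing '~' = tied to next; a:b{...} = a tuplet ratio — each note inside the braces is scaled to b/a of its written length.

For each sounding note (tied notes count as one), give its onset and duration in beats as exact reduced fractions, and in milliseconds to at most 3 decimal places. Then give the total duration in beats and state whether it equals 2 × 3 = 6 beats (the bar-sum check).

1) 0.0ms=0b +228.426ms=3/4b
2) 228.426ms=3/4b +228.426ms=3/4b
3) 456.853ms=3/2b +228.426ms=3/4b
4) 685.279ms=9/4b +228.426ms=3/4b
5) 913.706ms=3b +130.529ms=3/7b
6) 1044.235ms=24/7b +130.529ms=3/7b
7) 1174.764ms=27/7b +130.529ms=3/7b
8) 1305.294ms=30/7b +130.529ms=3/7b
9) 1435.823ms=33/7b +130.529ms=3/7b
10) 1566.352ms=36/7b +130.529ms=3/7b
11) 1696.882ms=39/7b +130.529ms=3/7b
Σ=6b of 6 (197bpm 3/8) — PASS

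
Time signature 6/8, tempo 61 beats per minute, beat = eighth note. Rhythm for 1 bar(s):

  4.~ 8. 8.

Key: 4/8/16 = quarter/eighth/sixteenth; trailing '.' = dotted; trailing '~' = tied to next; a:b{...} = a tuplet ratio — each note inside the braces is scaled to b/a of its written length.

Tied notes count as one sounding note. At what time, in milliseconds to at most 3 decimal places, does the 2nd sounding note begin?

note 2 onset = 9/2b = 4426.23ms

1. 0.0ms @ 0 + 4426.23ms (9/2)
2. 4426.23ms @ 9/2 + 1475.41ms (3/2)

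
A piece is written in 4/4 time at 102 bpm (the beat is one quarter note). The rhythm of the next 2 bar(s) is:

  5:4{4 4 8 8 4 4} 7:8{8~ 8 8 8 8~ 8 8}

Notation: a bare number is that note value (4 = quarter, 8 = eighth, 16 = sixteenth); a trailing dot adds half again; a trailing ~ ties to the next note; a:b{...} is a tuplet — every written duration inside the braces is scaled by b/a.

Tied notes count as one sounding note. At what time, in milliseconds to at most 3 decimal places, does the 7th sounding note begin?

note 7 onset = 4b = 2352.941ms

1. 0.0ms @ 0 + 470.588ms (4/5)
2. 470.588ms @ 4/5 + 470.588ms (4/5)
3. 941.176ms @ 8/5 + 235.294ms (2/5)
4. 1176.471ms @ 2 + 235.294ms (2/5)
5. 1411.765ms @ 12/5 + 470.588ms (4/5)
6. 1882.353ms @ 16/5 + 470.588ms (4/5)
7. 2352.941ms @ 4 + 672.269ms (8/7)
8. 3025.21ms @ 36/7 + 336.134ms (4/7)
9. 3361.345ms @ 40/7 + 336.134ms (4/7)
10. 3697.479ms @ 44/7 + 672.269ms (8/7)
11. 4369.748ms @ 52/7 + 336.134ms (4/7)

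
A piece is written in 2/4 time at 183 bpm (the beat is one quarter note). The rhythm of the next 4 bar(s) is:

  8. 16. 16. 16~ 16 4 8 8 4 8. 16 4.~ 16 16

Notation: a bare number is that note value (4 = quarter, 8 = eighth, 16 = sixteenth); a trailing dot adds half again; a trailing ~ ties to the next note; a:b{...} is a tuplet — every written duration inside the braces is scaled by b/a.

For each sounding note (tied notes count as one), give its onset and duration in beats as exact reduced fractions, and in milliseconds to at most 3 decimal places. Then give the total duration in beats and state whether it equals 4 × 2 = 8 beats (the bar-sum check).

1) 0.0ms=0b +245.902ms=3/4b
2) 245.902ms=3/4b +122.951ms=3/8b
3) 368.852ms=9/8b +122.951ms=3/8b
4) 491.803ms=3/2b +163.934ms=1/2b
5) 655.738ms=2b +327.869ms=1b
6) 983.607ms=3b +163.934ms=1/2b
7) 1147.541ms=7/2b +163.934ms=1/2b
8) 1311.475ms=4b +327.869ms=1b
9) 1639.344ms=5b +245.902ms=3/4b
10) 1885.246ms=23/4b +81.967ms=1/4b
11) 1967.213ms=6b +573.77ms=7/4b
12) 2540.984ms=31/4b +81.967ms=1/4b
Σ=8b of 8 (183bpm 2/4) — PASS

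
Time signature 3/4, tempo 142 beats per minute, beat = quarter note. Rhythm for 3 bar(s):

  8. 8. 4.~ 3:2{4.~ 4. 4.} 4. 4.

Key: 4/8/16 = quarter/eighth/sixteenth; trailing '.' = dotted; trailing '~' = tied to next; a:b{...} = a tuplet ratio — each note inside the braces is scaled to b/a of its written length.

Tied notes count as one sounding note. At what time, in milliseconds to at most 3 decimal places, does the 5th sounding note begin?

1. 0.0ms @ 0 + 316.901ms (3/4)
2. 316.901ms @ 3/4 + 316.901ms (3/4)
3. 633.803ms @ 3/2 + 1478.873ms (7/2)
4. 2112.676ms @ 5 + 422.535ms (1)
5. 2535.211ms @ 6 + 633.803ms (3/2)
6. 3169.014ms @ 15/2 + 633.803ms (3/2)

note 5 onset = 6b = 2535.211ms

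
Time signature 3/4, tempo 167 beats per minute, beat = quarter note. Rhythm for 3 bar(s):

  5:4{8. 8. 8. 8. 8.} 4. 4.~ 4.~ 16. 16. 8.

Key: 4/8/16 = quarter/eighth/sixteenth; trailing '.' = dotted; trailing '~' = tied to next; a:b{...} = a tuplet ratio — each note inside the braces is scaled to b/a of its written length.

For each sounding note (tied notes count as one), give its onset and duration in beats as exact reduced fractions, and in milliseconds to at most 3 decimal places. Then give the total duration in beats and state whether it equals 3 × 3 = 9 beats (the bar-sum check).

1) 0.0ms=0b +215.569ms=3/5b
2) 215.569ms=3/5b +215.569ms=3/5b
3) 431.138ms=6/5b +215.569ms=3/5b
4) 646.707ms=9/5b +215.569ms=3/5b
5) 862.275ms=12/5b +215.569ms=3/5b
6) 1077.844ms=3b +538.922ms=3/2b
7) 1616.766ms=9/2b +1212.575ms=27/8b
8) 2829.341ms=63/8b +134.731ms=3/8b
9) 2964.072ms=33/4b +269.461ms=3/4b
Σ=9b of 9 (167bpm 3/4) — PASS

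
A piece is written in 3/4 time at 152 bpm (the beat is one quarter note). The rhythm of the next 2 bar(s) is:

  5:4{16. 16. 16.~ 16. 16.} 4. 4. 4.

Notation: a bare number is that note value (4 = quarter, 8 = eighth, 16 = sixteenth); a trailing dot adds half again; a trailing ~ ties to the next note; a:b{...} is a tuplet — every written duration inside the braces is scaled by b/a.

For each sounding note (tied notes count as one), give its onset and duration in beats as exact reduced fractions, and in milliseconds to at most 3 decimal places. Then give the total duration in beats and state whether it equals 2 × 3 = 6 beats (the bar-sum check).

1) 0.0ms=0b +118.421ms=3/10b
2) 118.421ms=3/10b +118.421ms=3/10b
3) 236.842ms=3/5b +236.842ms=3/5b
4) 473.684ms=6/5b +118.421ms=3/10b
5) 592.105ms=3/2b +592.105ms=3/2b
6) 1184.211ms=3b +592.105ms=3/2b
7) 1776.316ms=9/2b +592.105ms=3/2b
Σ=6b of 6 (152bpm 3/4) — PASS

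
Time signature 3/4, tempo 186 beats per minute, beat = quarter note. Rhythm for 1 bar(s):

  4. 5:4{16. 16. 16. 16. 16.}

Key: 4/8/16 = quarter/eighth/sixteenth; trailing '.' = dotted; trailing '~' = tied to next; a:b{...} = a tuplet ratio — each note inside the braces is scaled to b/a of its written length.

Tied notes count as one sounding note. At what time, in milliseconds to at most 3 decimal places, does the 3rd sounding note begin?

note 3 onset = 9/5b = 580.645ms

1. 0.0ms @ 0 + 483.871ms (3/2)
2. 483.871ms @ 3/2 + 96.774ms (3/10)
3. 580.645ms @ 9/5 + 96.774ms (3/10)
4. 677.419ms @ 21/10 + 96.774ms (3/10)
5. 774.194ms @ 12/5 + 96.774ms (3/10)
6. 870.968ms @ 27/10 + 96.774ms (3/10)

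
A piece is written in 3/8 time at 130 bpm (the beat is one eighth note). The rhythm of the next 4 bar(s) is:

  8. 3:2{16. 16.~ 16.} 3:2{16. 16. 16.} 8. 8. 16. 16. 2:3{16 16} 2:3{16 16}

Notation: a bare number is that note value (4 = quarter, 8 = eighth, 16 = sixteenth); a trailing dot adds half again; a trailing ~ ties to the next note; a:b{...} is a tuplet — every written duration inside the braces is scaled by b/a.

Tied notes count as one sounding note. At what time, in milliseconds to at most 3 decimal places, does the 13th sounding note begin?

note 13 onset = 21/2b = 4846.154ms

1. 0.0ms @ 0 + 692.308ms (3/2)
2. 692.308ms @ 3/2 + 230.769ms (1/2)
3. 923.077ms @ 2 + 461.538ms (1)
4. 1384.615ms @ 3 + 230.769ms (1/2)
5. 1615.385ms @ 7/2 + 230.769ms (1/2)
6. 1846.154ms @ 4 + 230.769ms (1/2)
7. 2076.923ms @ 9/2 + 692.308ms (3/2)
8. 2769.231ms @ 6 + 692.308ms (3/2)
9. 3461.538ms @ 15/2 + 346.154ms (3/4)
10. 3807.692ms @ 33/4 + 346.154ms (3/4)
11. 4153.846ms @ 9 + 346.154ms (3/4)
12. 4500.0ms @ 39/4 + 346.154ms (3/4)
13. 4846.154ms @ 21/2 + 346.154ms (3/4)
14. 5192.308ms @ 45/4 + 346.154ms (3/4)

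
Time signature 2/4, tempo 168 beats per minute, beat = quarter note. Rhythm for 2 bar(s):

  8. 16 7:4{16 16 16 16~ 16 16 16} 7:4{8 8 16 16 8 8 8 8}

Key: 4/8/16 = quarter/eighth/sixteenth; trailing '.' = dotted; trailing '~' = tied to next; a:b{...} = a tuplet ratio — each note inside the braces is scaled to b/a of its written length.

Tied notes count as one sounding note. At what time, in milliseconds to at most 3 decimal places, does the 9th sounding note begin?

note 9 onset = 2b = 714.286ms

1. 0.0ms @ 0 + 267.857ms (3/4)
2. 267.857ms @ 3/4 + 89.286ms (1/4)
3. 357.143ms @ 1 + 51.02ms (1/7)
4. 408.163ms @ 8/7 + 51.02ms (1/7)
5. 459.184ms @ 9/7 + 51.02ms (1/7)
6. 510.204ms @ 10/7 + 102.041ms (2/7)
7. 612.245ms @ 12/7 + 51.02ms (1/7)
8. 663.265ms @ 13/7 + 51.02ms (1/7)
9. 714.286ms @ 2 + 102.041ms (2/7)
10. 816.327ms @ 16/7 + 102.041ms (2/7)
11. 918.367ms @ 18/7 + 51.02ms (1/7)
12. 969.388ms @ 19/7 + 51.02ms (1/7)
13. 1020.408ms @ 20/7 + 102.041ms (2/7)
14. 1122.449ms @ 22/7 + 102.041ms (2/7)
15. 1224.49ms @ 24/7 + 102.041ms (2/7)
16. 1326.531ms @ 26/7 + 102.041ms (2/7)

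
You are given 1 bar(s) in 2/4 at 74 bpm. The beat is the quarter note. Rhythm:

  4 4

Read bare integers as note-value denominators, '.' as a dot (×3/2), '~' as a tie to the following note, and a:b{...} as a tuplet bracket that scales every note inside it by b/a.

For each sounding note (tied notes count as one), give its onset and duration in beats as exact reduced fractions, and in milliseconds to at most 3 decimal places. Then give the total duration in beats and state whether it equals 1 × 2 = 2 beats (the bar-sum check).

1) 0.0ms=0b +810.811ms=1b
2) 810.811ms=1b +810.811ms=1b
Σ=2b of 2 (74bpm 2/4) — PASS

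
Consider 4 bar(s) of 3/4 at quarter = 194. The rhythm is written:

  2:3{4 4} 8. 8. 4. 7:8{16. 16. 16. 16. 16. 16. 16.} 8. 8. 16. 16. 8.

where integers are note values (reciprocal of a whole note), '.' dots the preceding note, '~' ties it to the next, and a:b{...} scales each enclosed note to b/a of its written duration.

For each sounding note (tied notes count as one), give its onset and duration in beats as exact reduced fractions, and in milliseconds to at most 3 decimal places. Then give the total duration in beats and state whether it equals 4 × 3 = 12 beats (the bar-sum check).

1) 0.0ms=0b +463.918ms=3/2b
2) 463.918ms=3/2b +463.918ms=3/2b
3) 927.835ms=3b +231.959ms=3/4b
4) 1159.794ms=15/4b +231.959ms=3/4b
5) 1391.753ms=9/2b +463.918ms=3/2b
6) 1855.67ms=6b +132.548ms=3/7b
7) 1988.218ms=45/7b +132.548ms=3/7b
8) 2120.766ms=48/7b +132.548ms=3/7b
9) 2253.314ms=51/7b +132.548ms=3/7b
10) 2385.862ms=54/7b +132.548ms=3/7b
11) 2518.409ms=57/7b +132.548ms=3/7b
12) 2650.957ms=60/7b +132.548ms=3/7b
13) 2783.505ms=9b +231.959ms=3/4b
14) 3015.464ms=39/4b +231.959ms=3/4b
15) 3247.423ms=21/2b +115.979ms=3/8b
16) 3363.402ms=87/8b +115.979ms=3/8b
17) 3479.381ms=45/4b +231.959ms=3/4b
Σ=12b of 12 (194bpm 3/4) — PASS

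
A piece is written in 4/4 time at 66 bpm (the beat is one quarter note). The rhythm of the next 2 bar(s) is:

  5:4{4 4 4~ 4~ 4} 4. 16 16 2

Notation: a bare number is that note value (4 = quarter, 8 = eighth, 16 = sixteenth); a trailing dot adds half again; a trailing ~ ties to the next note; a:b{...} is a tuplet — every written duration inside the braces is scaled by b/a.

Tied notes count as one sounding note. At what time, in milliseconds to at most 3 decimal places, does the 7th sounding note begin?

note 7 onset = 6b = 5454.545ms

1. 0.0ms @ 0 + 727.273ms (4/5)
2. 727.273ms @ 4/5 + 727.273ms (4/5)
3. 1454.545ms @ 8/5 + 2181.818ms (12/5)
4. 3636.364ms @ 4 + 1363.636ms (3/2)
5. 5000.0ms @ 11/2 + 227.273ms (1/4)
6. 5227.273ms @ 23/4 + 227.273ms (1/4)
7. 5454.545ms @ 6 + 1818.182ms (2)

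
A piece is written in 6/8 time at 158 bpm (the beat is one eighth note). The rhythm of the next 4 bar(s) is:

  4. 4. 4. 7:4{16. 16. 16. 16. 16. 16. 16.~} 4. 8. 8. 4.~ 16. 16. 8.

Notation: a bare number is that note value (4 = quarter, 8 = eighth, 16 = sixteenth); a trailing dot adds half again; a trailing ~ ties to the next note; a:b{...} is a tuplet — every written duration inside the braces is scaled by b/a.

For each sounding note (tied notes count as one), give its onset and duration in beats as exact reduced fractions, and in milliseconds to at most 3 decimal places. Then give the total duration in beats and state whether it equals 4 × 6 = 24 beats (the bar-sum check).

1) 0.0ms=0b +1139.241ms=3b
2) 1139.241ms=3b +1139.241ms=3b
3) 2278.481ms=6b +1139.241ms=3b
4) 3417.722ms=9b +162.749ms=3/7b
5) 3580.47ms=66/7b +162.749ms=3/7b
6) 3743.219ms=69/7b +162.749ms=3/7b
7) 3905.967ms=72/7b +162.749ms=3/7b
8) 4068.716ms=75/7b +162.749ms=3/7b
9) 4231.465ms=78/7b +162.749ms=3/7b
10) 4394.213ms=81/7b +1301.989ms=24/7b
11) 5696.203ms=15b +569.62ms=3/2b
12) 6265.823ms=33/2b +569.62ms=3/2b
13) 6835.443ms=18b +1424.051ms=15/4b
14) 8259.494ms=87/4b +284.81ms=3/4b
15) 8544.304ms=45/2b +569.62ms=3/2b
Σ=24b of 24 (158bpm 6/8) — PASS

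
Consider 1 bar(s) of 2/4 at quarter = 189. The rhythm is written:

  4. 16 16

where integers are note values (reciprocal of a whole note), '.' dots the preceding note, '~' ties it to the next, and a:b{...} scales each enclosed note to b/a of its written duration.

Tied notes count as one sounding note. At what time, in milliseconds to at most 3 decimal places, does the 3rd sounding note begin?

note 3 onset = 7/4b = 555.556ms

1. 0.0ms @ 0 + 476.19ms (3/2)
2. 476.19ms @ 3/2 + 79.365ms (1/4)
3. 555.556ms @ 7/4 + 79.365ms (1/4)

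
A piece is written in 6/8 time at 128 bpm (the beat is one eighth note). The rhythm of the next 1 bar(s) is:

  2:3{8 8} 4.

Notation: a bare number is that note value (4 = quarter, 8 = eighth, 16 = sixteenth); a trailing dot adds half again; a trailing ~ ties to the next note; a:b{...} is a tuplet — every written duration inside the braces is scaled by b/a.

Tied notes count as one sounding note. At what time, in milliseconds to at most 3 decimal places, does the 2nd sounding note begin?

1. 0.0ms @ 0 + 703.125ms (3/2)
2. 703.125ms @ 3/2 + 703.125ms (3/2)
3. 1406.25ms @ 3 + 1406.25ms (3)

note 2 onset = 3/2b = 703.125ms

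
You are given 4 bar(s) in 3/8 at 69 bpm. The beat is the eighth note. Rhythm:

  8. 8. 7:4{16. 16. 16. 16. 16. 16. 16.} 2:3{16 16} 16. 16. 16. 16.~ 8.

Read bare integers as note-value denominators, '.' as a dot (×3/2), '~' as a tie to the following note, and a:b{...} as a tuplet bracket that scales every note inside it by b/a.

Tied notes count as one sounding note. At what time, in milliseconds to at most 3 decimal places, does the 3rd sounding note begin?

1. 0.0ms @ 0 + 1304.348ms (3/2)
2. 1304.348ms @ 3/2 + 1304.348ms (3/2)
3. 2608.696ms @ 3 + 372.671ms (3/7)
4. 2981.366ms @ 24/7 + 372.671ms (3/7)
5. 3354.037ms @ 27/7 + 372.671ms (3/7)
6. 3726.708ms @ 30/7 + 372.671ms (3/7)
7. 4099.379ms @ 33/7 + 372.671ms (3/7)
8. 4472.05ms @ 36/7 + 372.671ms (3/7)
9. 4844.72ms @ 39/7 + 372.671ms (3/7)
10. 5217.391ms @ 6 + 652.174ms (3/4)
11. 5869.565ms @ 27/4 + 652.174ms (3/4)
12. 6521.739ms @ 15/2 + 652.174ms (3/4)
13. 7173.913ms @ 33/4 + 652.174ms (3/4)
14. 7826.087ms @ 9 + 652.174ms (3/4)
15. 8478.261ms @ 39/4 + 1956.522ms (9/4)

note 3 onset = 3b = 2608.696ms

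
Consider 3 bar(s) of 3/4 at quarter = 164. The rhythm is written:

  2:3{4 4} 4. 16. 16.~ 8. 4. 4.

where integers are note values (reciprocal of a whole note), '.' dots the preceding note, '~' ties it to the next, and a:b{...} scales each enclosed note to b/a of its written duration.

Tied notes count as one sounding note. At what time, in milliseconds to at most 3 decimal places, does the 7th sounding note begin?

1. 0.0ms @ 0 + 548.78ms (3/2)
2. 548.78ms @ 3/2 + 548.78ms (3/2)
3. 1097.561ms @ 3 + 548.78ms (3/2)
4. 1646.341ms @ 9/2 + 137.195ms (3/8)
5. 1783.537ms @ 39/8 + 411.585ms (9/8)
6. 2195.122ms @ 6 + 548.78ms (3/2)
7. 2743.902ms @ 15/2 + 548.78ms (3/2)

note 7 onset = 15/2b = 2743.902ms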